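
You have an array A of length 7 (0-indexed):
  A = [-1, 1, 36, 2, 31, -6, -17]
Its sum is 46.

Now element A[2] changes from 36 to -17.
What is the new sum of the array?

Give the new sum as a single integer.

Answer: -7

Derivation:
Old value at index 2: 36
New value at index 2: -17
Delta = -17 - 36 = -53
New sum = old_sum + delta = 46 + (-53) = -7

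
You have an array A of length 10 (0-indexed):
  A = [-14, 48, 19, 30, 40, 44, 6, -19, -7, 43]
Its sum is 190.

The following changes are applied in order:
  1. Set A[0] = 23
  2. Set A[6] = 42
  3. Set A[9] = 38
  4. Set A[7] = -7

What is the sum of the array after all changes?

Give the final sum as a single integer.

Initial sum: 190
Change 1: A[0] -14 -> 23, delta = 37, sum = 227
Change 2: A[6] 6 -> 42, delta = 36, sum = 263
Change 3: A[9] 43 -> 38, delta = -5, sum = 258
Change 4: A[7] -19 -> -7, delta = 12, sum = 270

Answer: 270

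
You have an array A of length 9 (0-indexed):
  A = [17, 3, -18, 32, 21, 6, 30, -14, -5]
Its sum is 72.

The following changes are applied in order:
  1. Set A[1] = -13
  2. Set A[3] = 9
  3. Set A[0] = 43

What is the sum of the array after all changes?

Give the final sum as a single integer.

Answer: 59

Derivation:
Initial sum: 72
Change 1: A[1] 3 -> -13, delta = -16, sum = 56
Change 2: A[3] 32 -> 9, delta = -23, sum = 33
Change 3: A[0] 17 -> 43, delta = 26, sum = 59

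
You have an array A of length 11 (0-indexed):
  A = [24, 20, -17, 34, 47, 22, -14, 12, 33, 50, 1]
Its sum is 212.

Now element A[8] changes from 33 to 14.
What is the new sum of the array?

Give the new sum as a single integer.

Answer: 193

Derivation:
Old value at index 8: 33
New value at index 8: 14
Delta = 14 - 33 = -19
New sum = old_sum + delta = 212 + (-19) = 193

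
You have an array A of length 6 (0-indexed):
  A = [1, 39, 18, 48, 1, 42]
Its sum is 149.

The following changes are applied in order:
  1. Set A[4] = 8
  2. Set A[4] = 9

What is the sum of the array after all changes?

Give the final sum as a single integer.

Initial sum: 149
Change 1: A[4] 1 -> 8, delta = 7, sum = 156
Change 2: A[4] 8 -> 9, delta = 1, sum = 157

Answer: 157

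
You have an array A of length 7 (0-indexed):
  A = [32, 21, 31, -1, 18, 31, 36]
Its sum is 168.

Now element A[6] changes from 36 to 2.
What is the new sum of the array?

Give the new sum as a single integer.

Answer: 134

Derivation:
Old value at index 6: 36
New value at index 6: 2
Delta = 2 - 36 = -34
New sum = old_sum + delta = 168 + (-34) = 134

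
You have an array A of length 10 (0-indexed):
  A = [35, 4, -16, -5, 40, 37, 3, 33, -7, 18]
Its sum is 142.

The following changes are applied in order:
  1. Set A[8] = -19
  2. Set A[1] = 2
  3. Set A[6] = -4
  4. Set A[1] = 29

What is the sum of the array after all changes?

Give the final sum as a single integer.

Answer: 148

Derivation:
Initial sum: 142
Change 1: A[8] -7 -> -19, delta = -12, sum = 130
Change 2: A[1] 4 -> 2, delta = -2, sum = 128
Change 3: A[6] 3 -> -4, delta = -7, sum = 121
Change 4: A[1] 2 -> 29, delta = 27, sum = 148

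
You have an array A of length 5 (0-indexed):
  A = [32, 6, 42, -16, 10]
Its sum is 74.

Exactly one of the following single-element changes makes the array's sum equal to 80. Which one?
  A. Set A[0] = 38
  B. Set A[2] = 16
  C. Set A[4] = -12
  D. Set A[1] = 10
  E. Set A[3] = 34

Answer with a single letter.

Option A: A[0] 32->38, delta=6, new_sum=74+(6)=80 <-- matches target
Option B: A[2] 42->16, delta=-26, new_sum=74+(-26)=48
Option C: A[4] 10->-12, delta=-22, new_sum=74+(-22)=52
Option D: A[1] 6->10, delta=4, new_sum=74+(4)=78
Option E: A[3] -16->34, delta=50, new_sum=74+(50)=124

Answer: A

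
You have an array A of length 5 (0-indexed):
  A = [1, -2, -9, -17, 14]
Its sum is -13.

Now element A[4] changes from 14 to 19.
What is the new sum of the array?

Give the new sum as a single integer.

Answer: -8

Derivation:
Old value at index 4: 14
New value at index 4: 19
Delta = 19 - 14 = 5
New sum = old_sum + delta = -13 + (5) = -8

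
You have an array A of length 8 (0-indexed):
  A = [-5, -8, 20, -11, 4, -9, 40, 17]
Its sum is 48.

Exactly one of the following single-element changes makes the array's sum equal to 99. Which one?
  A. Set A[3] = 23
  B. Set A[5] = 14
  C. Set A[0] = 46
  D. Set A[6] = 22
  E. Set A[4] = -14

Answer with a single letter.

Option A: A[3] -11->23, delta=34, new_sum=48+(34)=82
Option B: A[5] -9->14, delta=23, new_sum=48+(23)=71
Option C: A[0] -5->46, delta=51, new_sum=48+(51)=99 <-- matches target
Option D: A[6] 40->22, delta=-18, new_sum=48+(-18)=30
Option E: A[4] 4->-14, delta=-18, new_sum=48+(-18)=30

Answer: C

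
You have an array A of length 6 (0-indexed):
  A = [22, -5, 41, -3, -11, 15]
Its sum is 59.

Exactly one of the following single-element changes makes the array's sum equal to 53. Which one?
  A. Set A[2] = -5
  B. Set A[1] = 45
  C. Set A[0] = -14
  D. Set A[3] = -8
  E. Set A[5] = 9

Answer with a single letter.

Option A: A[2] 41->-5, delta=-46, new_sum=59+(-46)=13
Option B: A[1] -5->45, delta=50, new_sum=59+(50)=109
Option C: A[0] 22->-14, delta=-36, new_sum=59+(-36)=23
Option D: A[3] -3->-8, delta=-5, new_sum=59+(-5)=54
Option E: A[5] 15->9, delta=-6, new_sum=59+(-6)=53 <-- matches target

Answer: E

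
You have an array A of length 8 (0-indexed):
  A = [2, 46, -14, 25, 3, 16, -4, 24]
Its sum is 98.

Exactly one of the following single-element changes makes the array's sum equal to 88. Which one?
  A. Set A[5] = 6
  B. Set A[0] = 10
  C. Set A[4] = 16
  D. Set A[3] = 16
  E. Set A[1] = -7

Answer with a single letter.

Answer: A

Derivation:
Option A: A[5] 16->6, delta=-10, new_sum=98+(-10)=88 <-- matches target
Option B: A[0] 2->10, delta=8, new_sum=98+(8)=106
Option C: A[4] 3->16, delta=13, new_sum=98+(13)=111
Option D: A[3] 25->16, delta=-9, new_sum=98+(-9)=89
Option E: A[1] 46->-7, delta=-53, new_sum=98+(-53)=45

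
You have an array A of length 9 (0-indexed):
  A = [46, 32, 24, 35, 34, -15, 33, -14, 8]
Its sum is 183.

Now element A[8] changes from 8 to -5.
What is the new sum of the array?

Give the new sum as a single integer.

Old value at index 8: 8
New value at index 8: -5
Delta = -5 - 8 = -13
New sum = old_sum + delta = 183 + (-13) = 170

Answer: 170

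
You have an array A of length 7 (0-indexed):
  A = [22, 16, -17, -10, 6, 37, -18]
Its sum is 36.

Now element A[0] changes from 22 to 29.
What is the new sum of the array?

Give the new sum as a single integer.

Answer: 43

Derivation:
Old value at index 0: 22
New value at index 0: 29
Delta = 29 - 22 = 7
New sum = old_sum + delta = 36 + (7) = 43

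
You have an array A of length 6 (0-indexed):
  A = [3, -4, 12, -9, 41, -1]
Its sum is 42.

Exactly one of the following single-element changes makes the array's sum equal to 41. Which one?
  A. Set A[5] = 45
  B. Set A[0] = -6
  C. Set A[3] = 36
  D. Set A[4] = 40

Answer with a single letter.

Option A: A[5] -1->45, delta=46, new_sum=42+(46)=88
Option B: A[0] 3->-6, delta=-9, new_sum=42+(-9)=33
Option C: A[3] -9->36, delta=45, new_sum=42+(45)=87
Option D: A[4] 41->40, delta=-1, new_sum=42+(-1)=41 <-- matches target

Answer: D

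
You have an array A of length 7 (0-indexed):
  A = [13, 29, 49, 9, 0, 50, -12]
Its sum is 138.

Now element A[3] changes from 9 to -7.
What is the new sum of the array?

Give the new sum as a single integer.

Old value at index 3: 9
New value at index 3: -7
Delta = -7 - 9 = -16
New sum = old_sum + delta = 138 + (-16) = 122

Answer: 122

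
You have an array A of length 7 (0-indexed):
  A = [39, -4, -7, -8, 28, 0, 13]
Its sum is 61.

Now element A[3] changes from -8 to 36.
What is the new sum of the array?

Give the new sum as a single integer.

Answer: 105

Derivation:
Old value at index 3: -8
New value at index 3: 36
Delta = 36 - -8 = 44
New sum = old_sum + delta = 61 + (44) = 105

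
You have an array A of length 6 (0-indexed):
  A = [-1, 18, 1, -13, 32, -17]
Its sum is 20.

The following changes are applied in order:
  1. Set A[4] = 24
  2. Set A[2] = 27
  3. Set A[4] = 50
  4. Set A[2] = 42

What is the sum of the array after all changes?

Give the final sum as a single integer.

Initial sum: 20
Change 1: A[4] 32 -> 24, delta = -8, sum = 12
Change 2: A[2] 1 -> 27, delta = 26, sum = 38
Change 3: A[4] 24 -> 50, delta = 26, sum = 64
Change 4: A[2] 27 -> 42, delta = 15, sum = 79

Answer: 79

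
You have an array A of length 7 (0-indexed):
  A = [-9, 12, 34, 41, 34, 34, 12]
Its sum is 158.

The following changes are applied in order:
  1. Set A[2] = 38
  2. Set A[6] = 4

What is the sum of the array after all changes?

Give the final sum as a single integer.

Answer: 154

Derivation:
Initial sum: 158
Change 1: A[2] 34 -> 38, delta = 4, sum = 162
Change 2: A[6] 12 -> 4, delta = -8, sum = 154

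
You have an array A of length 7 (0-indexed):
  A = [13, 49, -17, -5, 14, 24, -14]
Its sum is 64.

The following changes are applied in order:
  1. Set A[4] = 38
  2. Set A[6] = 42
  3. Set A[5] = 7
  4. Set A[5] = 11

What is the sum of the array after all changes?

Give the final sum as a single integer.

Initial sum: 64
Change 1: A[4] 14 -> 38, delta = 24, sum = 88
Change 2: A[6] -14 -> 42, delta = 56, sum = 144
Change 3: A[5] 24 -> 7, delta = -17, sum = 127
Change 4: A[5] 7 -> 11, delta = 4, sum = 131

Answer: 131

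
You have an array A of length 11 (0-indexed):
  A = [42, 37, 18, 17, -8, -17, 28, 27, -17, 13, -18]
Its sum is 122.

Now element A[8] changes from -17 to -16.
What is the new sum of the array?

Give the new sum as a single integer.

Answer: 123

Derivation:
Old value at index 8: -17
New value at index 8: -16
Delta = -16 - -17 = 1
New sum = old_sum + delta = 122 + (1) = 123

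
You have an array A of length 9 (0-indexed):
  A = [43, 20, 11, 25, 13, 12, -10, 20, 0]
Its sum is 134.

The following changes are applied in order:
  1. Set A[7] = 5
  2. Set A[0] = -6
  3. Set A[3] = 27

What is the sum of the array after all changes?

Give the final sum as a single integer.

Initial sum: 134
Change 1: A[7] 20 -> 5, delta = -15, sum = 119
Change 2: A[0] 43 -> -6, delta = -49, sum = 70
Change 3: A[3] 25 -> 27, delta = 2, sum = 72

Answer: 72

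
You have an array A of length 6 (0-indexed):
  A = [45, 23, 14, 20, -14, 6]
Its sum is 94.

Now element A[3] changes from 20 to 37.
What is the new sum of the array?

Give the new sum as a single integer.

Old value at index 3: 20
New value at index 3: 37
Delta = 37 - 20 = 17
New sum = old_sum + delta = 94 + (17) = 111

Answer: 111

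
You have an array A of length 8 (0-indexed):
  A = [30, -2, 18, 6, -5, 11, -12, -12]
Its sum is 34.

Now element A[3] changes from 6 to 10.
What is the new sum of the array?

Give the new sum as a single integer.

Answer: 38

Derivation:
Old value at index 3: 6
New value at index 3: 10
Delta = 10 - 6 = 4
New sum = old_sum + delta = 34 + (4) = 38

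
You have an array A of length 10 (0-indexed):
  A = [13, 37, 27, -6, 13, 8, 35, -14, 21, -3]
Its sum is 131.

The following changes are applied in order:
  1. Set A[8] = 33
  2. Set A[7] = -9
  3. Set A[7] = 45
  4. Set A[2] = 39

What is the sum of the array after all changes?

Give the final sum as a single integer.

Initial sum: 131
Change 1: A[8] 21 -> 33, delta = 12, sum = 143
Change 2: A[7] -14 -> -9, delta = 5, sum = 148
Change 3: A[7] -9 -> 45, delta = 54, sum = 202
Change 4: A[2] 27 -> 39, delta = 12, sum = 214

Answer: 214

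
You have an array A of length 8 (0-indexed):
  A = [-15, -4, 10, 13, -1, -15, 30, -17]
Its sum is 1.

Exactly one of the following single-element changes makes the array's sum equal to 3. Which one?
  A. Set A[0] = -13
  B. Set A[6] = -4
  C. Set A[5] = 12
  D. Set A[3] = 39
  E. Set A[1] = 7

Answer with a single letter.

Option A: A[0] -15->-13, delta=2, new_sum=1+(2)=3 <-- matches target
Option B: A[6] 30->-4, delta=-34, new_sum=1+(-34)=-33
Option C: A[5] -15->12, delta=27, new_sum=1+(27)=28
Option D: A[3] 13->39, delta=26, new_sum=1+(26)=27
Option E: A[1] -4->7, delta=11, new_sum=1+(11)=12

Answer: A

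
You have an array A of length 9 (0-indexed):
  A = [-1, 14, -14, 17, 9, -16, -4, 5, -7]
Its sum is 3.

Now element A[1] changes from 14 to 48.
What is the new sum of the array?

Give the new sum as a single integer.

Answer: 37

Derivation:
Old value at index 1: 14
New value at index 1: 48
Delta = 48 - 14 = 34
New sum = old_sum + delta = 3 + (34) = 37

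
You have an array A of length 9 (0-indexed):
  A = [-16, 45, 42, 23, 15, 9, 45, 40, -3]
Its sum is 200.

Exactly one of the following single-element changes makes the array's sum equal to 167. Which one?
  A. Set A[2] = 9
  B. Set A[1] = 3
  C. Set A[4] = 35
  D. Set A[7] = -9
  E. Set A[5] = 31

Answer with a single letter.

Option A: A[2] 42->9, delta=-33, new_sum=200+(-33)=167 <-- matches target
Option B: A[1] 45->3, delta=-42, new_sum=200+(-42)=158
Option C: A[4] 15->35, delta=20, new_sum=200+(20)=220
Option D: A[7] 40->-9, delta=-49, new_sum=200+(-49)=151
Option E: A[5] 9->31, delta=22, new_sum=200+(22)=222

Answer: A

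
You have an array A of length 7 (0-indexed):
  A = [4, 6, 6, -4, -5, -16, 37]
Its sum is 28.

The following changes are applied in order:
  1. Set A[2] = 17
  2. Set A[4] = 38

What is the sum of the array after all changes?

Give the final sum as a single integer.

Initial sum: 28
Change 1: A[2] 6 -> 17, delta = 11, sum = 39
Change 2: A[4] -5 -> 38, delta = 43, sum = 82

Answer: 82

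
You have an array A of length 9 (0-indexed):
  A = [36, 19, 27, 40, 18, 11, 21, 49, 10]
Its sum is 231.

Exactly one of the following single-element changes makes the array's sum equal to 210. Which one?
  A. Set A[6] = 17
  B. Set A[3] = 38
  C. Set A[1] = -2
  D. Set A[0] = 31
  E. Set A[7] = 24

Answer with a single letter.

Answer: C

Derivation:
Option A: A[6] 21->17, delta=-4, new_sum=231+(-4)=227
Option B: A[3] 40->38, delta=-2, new_sum=231+(-2)=229
Option C: A[1] 19->-2, delta=-21, new_sum=231+(-21)=210 <-- matches target
Option D: A[0] 36->31, delta=-5, new_sum=231+(-5)=226
Option E: A[7] 49->24, delta=-25, new_sum=231+(-25)=206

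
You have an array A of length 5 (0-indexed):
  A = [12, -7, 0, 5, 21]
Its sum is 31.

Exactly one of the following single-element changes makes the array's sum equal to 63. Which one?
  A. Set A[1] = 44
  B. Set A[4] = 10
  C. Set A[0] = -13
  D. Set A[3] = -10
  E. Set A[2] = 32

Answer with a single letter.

Option A: A[1] -7->44, delta=51, new_sum=31+(51)=82
Option B: A[4] 21->10, delta=-11, new_sum=31+(-11)=20
Option C: A[0] 12->-13, delta=-25, new_sum=31+(-25)=6
Option D: A[3] 5->-10, delta=-15, new_sum=31+(-15)=16
Option E: A[2] 0->32, delta=32, new_sum=31+(32)=63 <-- matches target

Answer: E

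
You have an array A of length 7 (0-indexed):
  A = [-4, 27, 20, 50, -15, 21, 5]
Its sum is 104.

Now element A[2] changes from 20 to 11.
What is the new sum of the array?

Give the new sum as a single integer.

Answer: 95

Derivation:
Old value at index 2: 20
New value at index 2: 11
Delta = 11 - 20 = -9
New sum = old_sum + delta = 104 + (-9) = 95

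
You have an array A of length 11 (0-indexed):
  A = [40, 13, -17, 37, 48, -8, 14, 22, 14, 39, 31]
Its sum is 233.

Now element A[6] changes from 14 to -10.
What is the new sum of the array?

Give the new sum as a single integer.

Old value at index 6: 14
New value at index 6: -10
Delta = -10 - 14 = -24
New sum = old_sum + delta = 233 + (-24) = 209

Answer: 209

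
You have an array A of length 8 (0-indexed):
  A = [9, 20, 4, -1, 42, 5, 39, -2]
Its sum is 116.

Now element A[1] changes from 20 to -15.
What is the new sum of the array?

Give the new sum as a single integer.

Old value at index 1: 20
New value at index 1: -15
Delta = -15 - 20 = -35
New sum = old_sum + delta = 116 + (-35) = 81

Answer: 81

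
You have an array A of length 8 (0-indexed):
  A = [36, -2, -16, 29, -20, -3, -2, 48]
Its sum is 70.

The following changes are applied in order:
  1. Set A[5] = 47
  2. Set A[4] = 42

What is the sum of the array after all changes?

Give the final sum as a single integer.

Answer: 182

Derivation:
Initial sum: 70
Change 1: A[5] -3 -> 47, delta = 50, sum = 120
Change 2: A[4] -20 -> 42, delta = 62, sum = 182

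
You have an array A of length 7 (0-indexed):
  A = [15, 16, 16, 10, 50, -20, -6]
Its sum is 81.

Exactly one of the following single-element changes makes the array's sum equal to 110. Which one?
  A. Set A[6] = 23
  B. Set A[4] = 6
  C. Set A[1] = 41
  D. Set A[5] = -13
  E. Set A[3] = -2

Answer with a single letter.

Answer: A

Derivation:
Option A: A[6] -6->23, delta=29, new_sum=81+(29)=110 <-- matches target
Option B: A[4] 50->6, delta=-44, new_sum=81+(-44)=37
Option C: A[1] 16->41, delta=25, new_sum=81+(25)=106
Option D: A[5] -20->-13, delta=7, new_sum=81+(7)=88
Option E: A[3] 10->-2, delta=-12, new_sum=81+(-12)=69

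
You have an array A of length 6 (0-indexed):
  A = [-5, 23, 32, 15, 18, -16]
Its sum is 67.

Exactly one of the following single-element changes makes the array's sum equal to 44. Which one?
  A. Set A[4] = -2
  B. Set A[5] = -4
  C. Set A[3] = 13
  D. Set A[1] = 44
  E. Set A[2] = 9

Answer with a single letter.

Answer: E

Derivation:
Option A: A[4] 18->-2, delta=-20, new_sum=67+(-20)=47
Option B: A[5] -16->-4, delta=12, new_sum=67+(12)=79
Option C: A[3] 15->13, delta=-2, new_sum=67+(-2)=65
Option D: A[1] 23->44, delta=21, new_sum=67+(21)=88
Option E: A[2] 32->9, delta=-23, new_sum=67+(-23)=44 <-- matches target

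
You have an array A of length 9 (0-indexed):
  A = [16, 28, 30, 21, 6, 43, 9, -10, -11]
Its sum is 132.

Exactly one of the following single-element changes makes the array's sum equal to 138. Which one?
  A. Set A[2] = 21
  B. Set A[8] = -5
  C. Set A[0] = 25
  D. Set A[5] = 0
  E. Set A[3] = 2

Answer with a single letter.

Option A: A[2] 30->21, delta=-9, new_sum=132+(-9)=123
Option B: A[8] -11->-5, delta=6, new_sum=132+(6)=138 <-- matches target
Option C: A[0] 16->25, delta=9, new_sum=132+(9)=141
Option D: A[5] 43->0, delta=-43, new_sum=132+(-43)=89
Option E: A[3] 21->2, delta=-19, new_sum=132+(-19)=113

Answer: B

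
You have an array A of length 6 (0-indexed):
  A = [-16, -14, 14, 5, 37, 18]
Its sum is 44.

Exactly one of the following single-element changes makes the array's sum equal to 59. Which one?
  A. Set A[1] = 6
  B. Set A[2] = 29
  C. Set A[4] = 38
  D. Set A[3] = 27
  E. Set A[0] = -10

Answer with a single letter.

Option A: A[1] -14->6, delta=20, new_sum=44+(20)=64
Option B: A[2] 14->29, delta=15, new_sum=44+(15)=59 <-- matches target
Option C: A[4] 37->38, delta=1, new_sum=44+(1)=45
Option D: A[3] 5->27, delta=22, new_sum=44+(22)=66
Option E: A[0] -16->-10, delta=6, new_sum=44+(6)=50

Answer: B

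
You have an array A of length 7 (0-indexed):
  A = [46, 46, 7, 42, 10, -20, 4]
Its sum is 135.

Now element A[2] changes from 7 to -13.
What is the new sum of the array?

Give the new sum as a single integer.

Answer: 115

Derivation:
Old value at index 2: 7
New value at index 2: -13
Delta = -13 - 7 = -20
New sum = old_sum + delta = 135 + (-20) = 115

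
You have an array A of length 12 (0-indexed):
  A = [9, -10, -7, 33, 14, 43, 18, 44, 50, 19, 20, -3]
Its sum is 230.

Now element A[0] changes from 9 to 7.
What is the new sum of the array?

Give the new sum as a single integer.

Answer: 228

Derivation:
Old value at index 0: 9
New value at index 0: 7
Delta = 7 - 9 = -2
New sum = old_sum + delta = 230 + (-2) = 228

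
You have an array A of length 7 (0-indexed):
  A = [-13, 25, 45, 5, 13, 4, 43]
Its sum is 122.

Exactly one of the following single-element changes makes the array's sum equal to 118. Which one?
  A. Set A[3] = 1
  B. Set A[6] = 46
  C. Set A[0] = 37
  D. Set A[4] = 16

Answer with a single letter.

Option A: A[3] 5->1, delta=-4, new_sum=122+(-4)=118 <-- matches target
Option B: A[6] 43->46, delta=3, new_sum=122+(3)=125
Option C: A[0] -13->37, delta=50, new_sum=122+(50)=172
Option D: A[4] 13->16, delta=3, new_sum=122+(3)=125

Answer: A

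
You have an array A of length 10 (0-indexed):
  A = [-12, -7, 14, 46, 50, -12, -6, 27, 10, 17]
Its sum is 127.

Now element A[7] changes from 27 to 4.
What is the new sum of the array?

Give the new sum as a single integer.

Answer: 104

Derivation:
Old value at index 7: 27
New value at index 7: 4
Delta = 4 - 27 = -23
New sum = old_sum + delta = 127 + (-23) = 104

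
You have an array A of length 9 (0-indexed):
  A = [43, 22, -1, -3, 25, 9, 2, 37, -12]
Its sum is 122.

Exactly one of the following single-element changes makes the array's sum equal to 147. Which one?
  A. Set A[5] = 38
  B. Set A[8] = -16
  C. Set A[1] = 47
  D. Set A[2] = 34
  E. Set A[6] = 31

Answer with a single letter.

Answer: C

Derivation:
Option A: A[5] 9->38, delta=29, new_sum=122+(29)=151
Option B: A[8] -12->-16, delta=-4, new_sum=122+(-4)=118
Option C: A[1] 22->47, delta=25, new_sum=122+(25)=147 <-- matches target
Option D: A[2] -1->34, delta=35, new_sum=122+(35)=157
Option E: A[6] 2->31, delta=29, new_sum=122+(29)=151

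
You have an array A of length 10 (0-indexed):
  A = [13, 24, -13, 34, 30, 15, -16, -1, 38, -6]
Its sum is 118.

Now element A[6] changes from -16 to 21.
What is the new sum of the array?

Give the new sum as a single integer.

Answer: 155

Derivation:
Old value at index 6: -16
New value at index 6: 21
Delta = 21 - -16 = 37
New sum = old_sum + delta = 118 + (37) = 155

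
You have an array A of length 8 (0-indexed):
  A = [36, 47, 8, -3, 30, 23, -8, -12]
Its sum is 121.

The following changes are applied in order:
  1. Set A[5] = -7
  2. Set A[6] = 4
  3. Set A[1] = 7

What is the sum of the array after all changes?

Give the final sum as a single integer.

Answer: 63

Derivation:
Initial sum: 121
Change 1: A[5] 23 -> -7, delta = -30, sum = 91
Change 2: A[6] -8 -> 4, delta = 12, sum = 103
Change 3: A[1] 47 -> 7, delta = -40, sum = 63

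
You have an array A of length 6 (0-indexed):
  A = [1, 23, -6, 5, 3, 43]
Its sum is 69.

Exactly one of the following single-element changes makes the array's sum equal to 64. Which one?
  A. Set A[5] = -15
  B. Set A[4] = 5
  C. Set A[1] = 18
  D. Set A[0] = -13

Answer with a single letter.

Answer: C

Derivation:
Option A: A[5] 43->-15, delta=-58, new_sum=69+(-58)=11
Option B: A[4] 3->5, delta=2, new_sum=69+(2)=71
Option C: A[1] 23->18, delta=-5, new_sum=69+(-5)=64 <-- matches target
Option D: A[0] 1->-13, delta=-14, new_sum=69+(-14)=55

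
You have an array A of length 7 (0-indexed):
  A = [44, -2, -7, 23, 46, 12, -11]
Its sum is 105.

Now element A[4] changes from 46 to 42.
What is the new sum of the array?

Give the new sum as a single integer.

Answer: 101

Derivation:
Old value at index 4: 46
New value at index 4: 42
Delta = 42 - 46 = -4
New sum = old_sum + delta = 105 + (-4) = 101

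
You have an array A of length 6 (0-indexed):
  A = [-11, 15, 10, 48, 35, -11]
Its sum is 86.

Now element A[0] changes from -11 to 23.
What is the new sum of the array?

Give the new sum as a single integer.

Answer: 120

Derivation:
Old value at index 0: -11
New value at index 0: 23
Delta = 23 - -11 = 34
New sum = old_sum + delta = 86 + (34) = 120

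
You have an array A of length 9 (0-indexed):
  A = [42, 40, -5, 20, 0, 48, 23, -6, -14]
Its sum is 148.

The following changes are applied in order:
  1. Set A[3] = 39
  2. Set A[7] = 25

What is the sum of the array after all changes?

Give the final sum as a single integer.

Initial sum: 148
Change 1: A[3] 20 -> 39, delta = 19, sum = 167
Change 2: A[7] -6 -> 25, delta = 31, sum = 198

Answer: 198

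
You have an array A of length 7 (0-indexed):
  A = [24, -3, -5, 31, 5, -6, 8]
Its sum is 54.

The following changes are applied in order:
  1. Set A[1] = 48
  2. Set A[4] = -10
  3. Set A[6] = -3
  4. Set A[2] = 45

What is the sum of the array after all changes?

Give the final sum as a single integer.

Initial sum: 54
Change 1: A[1] -3 -> 48, delta = 51, sum = 105
Change 2: A[4] 5 -> -10, delta = -15, sum = 90
Change 3: A[6] 8 -> -3, delta = -11, sum = 79
Change 4: A[2] -5 -> 45, delta = 50, sum = 129

Answer: 129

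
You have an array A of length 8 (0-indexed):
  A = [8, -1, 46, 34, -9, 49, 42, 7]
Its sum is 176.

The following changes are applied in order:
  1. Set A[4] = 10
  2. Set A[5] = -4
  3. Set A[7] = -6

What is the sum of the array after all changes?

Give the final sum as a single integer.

Answer: 129

Derivation:
Initial sum: 176
Change 1: A[4] -9 -> 10, delta = 19, sum = 195
Change 2: A[5] 49 -> -4, delta = -53, sum = 142
Change 3: A[7] 7 -> -6, delta = -13, sum = 129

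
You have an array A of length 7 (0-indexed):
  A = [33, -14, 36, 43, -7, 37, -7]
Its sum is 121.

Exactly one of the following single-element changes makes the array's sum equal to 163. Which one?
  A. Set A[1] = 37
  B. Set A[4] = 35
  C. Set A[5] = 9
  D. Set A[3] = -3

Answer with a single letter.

Option A: A[1] -14->37, delta=51, new_sum=121+(51)=172
Option B: A[4] -7->35, delta=42, new_sum=121+(42)=163 <-- matches target
Option C: A[5] 37->9, delta=-28, new_sum=121+(-28)=93
Option D: A[3] 43->-3, delta=-46, new_sum=121+(-46)=75

Answer: B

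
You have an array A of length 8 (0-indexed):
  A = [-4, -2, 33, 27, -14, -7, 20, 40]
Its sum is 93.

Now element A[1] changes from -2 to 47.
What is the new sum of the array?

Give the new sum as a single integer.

Old value at index 1: -2
New value at index 1: 47
Delta = 47 - -2 = 49
New sum = old_sum + delta = 93 + (49) = 142

Answer: 142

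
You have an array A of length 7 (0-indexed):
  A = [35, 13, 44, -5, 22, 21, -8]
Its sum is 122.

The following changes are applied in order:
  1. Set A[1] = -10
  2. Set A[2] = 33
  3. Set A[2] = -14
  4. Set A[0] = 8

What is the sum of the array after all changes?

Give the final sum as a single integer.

Initial sum: 122
Change 1: A[1] 13 -> -10, delta = -23, sum = 99
Change 2: A[2] 44 -> 33, delta = -11, sum = 88
Change 3: A[2] 33 -> -14, delta = -47, sum = 41
Change 4: A[0] 35 -> 8, delta = -27, sum = 14

Answer: 14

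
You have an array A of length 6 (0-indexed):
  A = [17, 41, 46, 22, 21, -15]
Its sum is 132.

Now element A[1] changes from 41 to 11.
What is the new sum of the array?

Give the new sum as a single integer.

Answer: 102

Derivation:
Old value at index 1: 41
New value at index 1: 11
Delta = 11 - 41 = -30
New sum = old_sum + delta = 132 + (-30) = 102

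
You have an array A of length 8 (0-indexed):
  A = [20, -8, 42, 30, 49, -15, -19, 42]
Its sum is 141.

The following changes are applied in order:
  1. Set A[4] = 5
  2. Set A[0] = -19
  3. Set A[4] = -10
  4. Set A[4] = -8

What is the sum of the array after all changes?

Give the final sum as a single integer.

Initial sum: 141
Change 1: A[4] 49 -> 5, delta = -44, sum = 97
Change 2: A[0] 20 -> -19, delta = -39, sum = 58
Change 3: A[4] 5 -> -10, delta = -15, sum = 43
Change 4: A[4] -10 -> -8, delta = 2, sum = 45

Answer: 45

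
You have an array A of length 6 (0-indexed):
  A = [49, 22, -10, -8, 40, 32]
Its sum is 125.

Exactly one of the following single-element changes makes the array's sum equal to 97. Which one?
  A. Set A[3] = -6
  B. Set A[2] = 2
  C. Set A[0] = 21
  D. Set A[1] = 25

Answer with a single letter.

Answer: C

Derivation:
Option A: A[3] -8->-6, delta=2, new_sum=125+(2)=127
Option B: A[2] -10->2, delta=12, new_sum=125+(12)=137
Option C: A[0] 49->21, delta=-28, new_sum=125+(-28)=97 <-- matches target
Option D: A[1] 22->25, delta=3, new_sum=125+(3)=128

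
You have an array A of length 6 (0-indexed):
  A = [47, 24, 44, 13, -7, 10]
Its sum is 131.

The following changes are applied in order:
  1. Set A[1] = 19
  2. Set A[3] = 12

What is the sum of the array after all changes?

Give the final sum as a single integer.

Initial sum: 131
Change 1: A[1] 24 -> 19, delta = -5, sum = 126
Change 2: A[3] 13 -> 12, delta = -1, sum = 125

Answer: 125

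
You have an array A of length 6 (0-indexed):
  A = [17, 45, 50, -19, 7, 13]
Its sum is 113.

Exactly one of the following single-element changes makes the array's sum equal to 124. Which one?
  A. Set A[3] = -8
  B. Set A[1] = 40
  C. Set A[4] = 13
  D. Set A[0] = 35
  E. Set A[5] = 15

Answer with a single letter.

Answer: A

Derivation:
Option A: A[3] -19->-8, delta=11, new_sum=113+(11)=124 <-- matches target
Option B: A[1] 45->40, delta=-5, new_sum=113+(-5)=108
Option C: A[4] 7->13, delta=6, new_sum=113+(6)=119
Option D: A[0] 17->35, delta=18, new_sum=113+(18)=131
Option E: A[5] 13->15, delta=2, new_sum=113+(2)=115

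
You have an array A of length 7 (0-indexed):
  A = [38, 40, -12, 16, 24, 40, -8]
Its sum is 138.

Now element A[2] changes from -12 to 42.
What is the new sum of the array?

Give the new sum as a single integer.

Old value at index 2: -12
New value at index 2: 42
Delta = 42 - -12 = 54
New sum = old_sum + delta = 138 + (54) = 192

Answer: 192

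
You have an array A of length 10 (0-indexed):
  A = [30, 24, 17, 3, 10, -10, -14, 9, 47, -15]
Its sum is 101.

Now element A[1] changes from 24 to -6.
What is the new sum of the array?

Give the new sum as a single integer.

Old value at index 1: 24
New value at index 1: -6
Delta = -6 - 24 = -30
New sum = old_sum + delta = 101 + (-30) = 71

Answer: 71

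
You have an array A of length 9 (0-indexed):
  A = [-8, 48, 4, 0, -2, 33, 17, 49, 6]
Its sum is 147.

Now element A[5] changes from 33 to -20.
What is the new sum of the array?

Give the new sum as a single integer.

Old value at index 5: 33
New value at index 5: -20
Delta = -20 - 33 = -53
New sum = old_sum + delta = 147 + (-53) = 94

Answer: 94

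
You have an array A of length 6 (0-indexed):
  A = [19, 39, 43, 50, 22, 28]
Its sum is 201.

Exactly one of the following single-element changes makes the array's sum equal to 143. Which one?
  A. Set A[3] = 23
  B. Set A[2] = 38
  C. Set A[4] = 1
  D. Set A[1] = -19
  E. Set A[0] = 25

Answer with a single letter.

Answer: D

Derivation:
Option A: A[3] 50->23, delta=-27, new_sum=201+(-27)=174
Option B: A[2] 43->38, delta=-5, new_sum=201+(-5)=196
Option C: A[4] 22->1, delta=-21, new_sum=201+(-21)=180
Option D: A[1] 39->-19, delta=-58, new_sum=201+(-58)=143 <-- matches target
Option E: A[0] 19->25, delta=6, new_sum=201+(6)=207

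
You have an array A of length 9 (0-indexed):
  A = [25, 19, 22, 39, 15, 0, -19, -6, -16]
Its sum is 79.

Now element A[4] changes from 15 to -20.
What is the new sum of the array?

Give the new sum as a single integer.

Answer: 44

Derivation:
Old value at index 4: 15
New value at index 4: -20
Delta = -20 - 15 = -35
New sum = old_sum + delta = 79 + (-35) = 44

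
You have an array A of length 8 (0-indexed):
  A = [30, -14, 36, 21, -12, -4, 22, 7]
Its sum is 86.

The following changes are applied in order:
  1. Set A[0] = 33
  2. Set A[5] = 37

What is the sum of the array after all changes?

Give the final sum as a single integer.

Answer: 130

Derivation:
Initial sum: 86
Change 1: A[0] 30 -> 33, delta = 3, sum = 89
Change 2: A[5] -4 -> 37, delta = 41, sum = 130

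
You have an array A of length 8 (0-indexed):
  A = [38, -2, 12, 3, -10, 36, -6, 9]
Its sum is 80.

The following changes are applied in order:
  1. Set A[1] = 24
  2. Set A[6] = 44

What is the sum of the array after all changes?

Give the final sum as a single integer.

Initial sum: 80
Change 1: A[1] -2 -> 24, delta = 26, sum = 106
Change 2: A[6] -6 -> 44, delta = 50, sum = 156

Answer: 156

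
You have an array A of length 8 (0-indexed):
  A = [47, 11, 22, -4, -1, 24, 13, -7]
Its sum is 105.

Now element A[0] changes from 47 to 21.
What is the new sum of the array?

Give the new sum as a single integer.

Old value at index 0: 47
New value at index 0: 21
Delta = 21 - 47 = -26
New sum = old_sum + delta = 105 + (-26) = 79

Answer: 79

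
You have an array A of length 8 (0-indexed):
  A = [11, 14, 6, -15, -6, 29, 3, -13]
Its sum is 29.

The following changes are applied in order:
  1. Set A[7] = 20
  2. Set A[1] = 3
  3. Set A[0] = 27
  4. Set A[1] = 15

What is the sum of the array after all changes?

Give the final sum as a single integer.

Answer: 79

Derivation:
Initial sum: 29
Change 1: A[7] -13 -> 20, delta = 33, sum = 62
Change 2: A[1] 14 -> 3, delta = -11, sum = 51
Change 3: A[0] 11 -> 27, delta = 16, sum = 67
Change 4: A[1] 3 -> 15, delta = 12, sum = 79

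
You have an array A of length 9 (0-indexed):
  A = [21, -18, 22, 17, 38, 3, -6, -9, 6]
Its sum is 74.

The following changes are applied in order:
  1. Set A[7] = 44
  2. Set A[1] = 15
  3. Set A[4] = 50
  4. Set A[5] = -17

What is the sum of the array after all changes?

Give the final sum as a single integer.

Answer: 152

Derivation:
Initial sum: 74
Change 1: A[7] -9 -> 44, delta = 53, sum = 127
Change 2: A[1] -18 -> 15, delta = 33, sum = 160
Change 3: A[4] 38 -> 50, delta = 12, sum = 172
Change 4: A[5] 3 -> -17, delta = -20, sum = 152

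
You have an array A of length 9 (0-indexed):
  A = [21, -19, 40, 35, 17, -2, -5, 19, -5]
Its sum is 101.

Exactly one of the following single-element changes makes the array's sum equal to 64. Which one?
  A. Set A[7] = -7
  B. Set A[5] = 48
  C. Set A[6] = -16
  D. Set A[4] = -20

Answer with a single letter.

Answer: D

Derivation:
Option A: A[7] 19->-7, delta=-26, new_sum=101+(-26)=75
Option B: A[5] -2->48, delta=50, new_sum=101+(50)=151
Option C: A[6] -5->-16, delta=-11, new_sum=101+(-11)=90
Option D: A[4] 17->-20, delta=-37, new_sum=101+(-37)=64 <-- matches target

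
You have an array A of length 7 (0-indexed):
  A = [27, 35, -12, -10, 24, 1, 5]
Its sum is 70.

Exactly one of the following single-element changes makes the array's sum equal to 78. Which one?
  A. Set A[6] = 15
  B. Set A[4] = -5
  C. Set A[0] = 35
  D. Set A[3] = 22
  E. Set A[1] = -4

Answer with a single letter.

Option A: A[6] 5->15, delta=10, new_sum=70+(10)=80
Option B: A[4] 24->-5, delta=-29, new_sum=70+(-29)=41
Option C: A[0] 27->35, delta=8, new_sum=70+(8)=78 <-- matches target
Option D: A[3] -10->22, delta=32, new_sum=70+(32)=102
Option E: A[1] 35->-4, delta=-39, new_sum=70+(-39)=31

Answer: C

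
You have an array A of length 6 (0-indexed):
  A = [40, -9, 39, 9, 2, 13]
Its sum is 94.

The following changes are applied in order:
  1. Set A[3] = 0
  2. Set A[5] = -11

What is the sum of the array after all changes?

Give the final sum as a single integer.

Initial sum: 94
Change 1: A[3] 9 -> 0, delta = -9, sum = 85
Change 2: A[5] 13 -> -11, delta = -24, sum = 61

Answer: 61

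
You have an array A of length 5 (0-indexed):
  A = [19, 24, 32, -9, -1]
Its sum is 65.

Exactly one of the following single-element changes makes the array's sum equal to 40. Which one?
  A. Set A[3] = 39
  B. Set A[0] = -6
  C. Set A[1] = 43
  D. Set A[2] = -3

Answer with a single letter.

Option A: A[3] -9->39, delta=48, new_sum=65+(48)=113
Option B: A[0] 19->-6, delta=-25, new_sum=65+(-25)=40 <-- matches target
Option C: A[1] 24->43, delta=19, new_sum=65+(19)=84
Option D: A[2] 32->-3, delta=-35, new_sum=65+(-35)=30

Answer: B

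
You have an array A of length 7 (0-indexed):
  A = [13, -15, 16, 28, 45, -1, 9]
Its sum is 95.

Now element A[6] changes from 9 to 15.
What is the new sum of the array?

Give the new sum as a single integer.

Old value at index 6: 9
New value at index 6: 15
Delta = 15 - 9 = 6
New sum = old_sum + delta = 95 + (6) = 101

Answer: 101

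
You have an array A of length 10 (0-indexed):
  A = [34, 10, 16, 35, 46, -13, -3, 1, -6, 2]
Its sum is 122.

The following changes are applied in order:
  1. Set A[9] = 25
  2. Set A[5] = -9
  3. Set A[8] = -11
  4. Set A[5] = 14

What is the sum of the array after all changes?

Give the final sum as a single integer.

Answer: 167

Derivation:
Initial sum: 122
Change 1: A[9] 2 -> 25, delta = 23, sum = 145
Change 2: A[5] -13 -> -9, delta = 4, sum = 149
Change 3: A[8] -6 -> -11, delta = -5, sum = 144
Change 4: A[5] -9 -> 14, delta = 23, sum = 167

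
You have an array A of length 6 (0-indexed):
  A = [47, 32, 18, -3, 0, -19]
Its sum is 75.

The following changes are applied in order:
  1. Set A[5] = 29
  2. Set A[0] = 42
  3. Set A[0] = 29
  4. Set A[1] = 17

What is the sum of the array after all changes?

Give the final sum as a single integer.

Initial sum: 75
Change 1: A[5] -19 -> 29, delta = 48, sum = 123
Change 2: A[0] 47 -> 42, delta = -5, sum = 118
Change 3: A[0] 42 -> 29, delta = -13, sum = 105
Change 4: A[1] 32 -> 17, delta = -15, sum = 90

Answer: 90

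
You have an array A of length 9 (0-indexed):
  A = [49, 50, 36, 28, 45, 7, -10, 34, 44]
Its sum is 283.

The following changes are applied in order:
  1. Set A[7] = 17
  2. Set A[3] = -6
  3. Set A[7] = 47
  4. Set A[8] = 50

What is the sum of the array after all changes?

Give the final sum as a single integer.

Initial sum: 283
Change 1: A[7] 34 -> 17, delta = -17, sum = 266
Change 2: A[3] 28 -> -6, delta = -34, sum = 232
Change 3: A[7] 17 -> 47, delta = 30, sum = 262
Change 4: A[8] 44 -> 50, delta = 6, sum = 268

Answer: 268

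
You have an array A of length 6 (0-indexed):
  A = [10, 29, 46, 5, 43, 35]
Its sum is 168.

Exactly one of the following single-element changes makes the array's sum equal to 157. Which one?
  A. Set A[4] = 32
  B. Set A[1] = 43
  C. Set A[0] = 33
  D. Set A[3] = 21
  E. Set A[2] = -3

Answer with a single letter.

Option A: A[4] 43->32, delta=-11, new_sum=168+(-11)=157 <-- matches target
Option B: A[1] 29->43, delta=14, new_sum=168+(14)=182
Option C: A[0] 10->33, delta=23, new_sum=168+(23)=191
Option D: A[3] 5->21, delta=16, new_sum=168+(16)=184
Option E: A[2] 46->-3, delta=-49, new_sum=168+(-49)=119

Answer: A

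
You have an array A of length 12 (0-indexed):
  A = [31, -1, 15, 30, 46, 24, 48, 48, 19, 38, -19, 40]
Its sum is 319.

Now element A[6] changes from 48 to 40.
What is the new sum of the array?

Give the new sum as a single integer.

Old value at index 6: 48
New value at index 6: 40
Delta = 40 - 48 = -8
New sum = old_sum + delta = 319 + (-8) = 311

Answer: 311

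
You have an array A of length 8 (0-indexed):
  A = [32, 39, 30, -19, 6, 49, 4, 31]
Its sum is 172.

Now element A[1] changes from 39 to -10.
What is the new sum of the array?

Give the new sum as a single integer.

Answer: 123

Derivation:
Old value at index 1: 39
New value at index 1: -10
Delta = -10 - 39 = -49
New sum = old_sum + delta = 172 + (-49) = 123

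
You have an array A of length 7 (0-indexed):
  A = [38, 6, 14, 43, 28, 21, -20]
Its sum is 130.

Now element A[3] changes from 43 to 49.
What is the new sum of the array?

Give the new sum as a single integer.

Answer: 136

Derivation:
Old value at index 3: 43
New value at index 3: 49
Delta = 49 - 43 = 6
New sum = old_sum + delta = 130 + (6) = 136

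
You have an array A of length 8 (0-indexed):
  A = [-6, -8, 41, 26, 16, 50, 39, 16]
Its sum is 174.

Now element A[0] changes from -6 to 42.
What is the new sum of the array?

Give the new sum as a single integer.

Old value at index 0: -6
New value at index 0: 42
Delta = 42 - -6 = 48
New sum = old_sum + delta = 174 + (48) = 222

Answer: 222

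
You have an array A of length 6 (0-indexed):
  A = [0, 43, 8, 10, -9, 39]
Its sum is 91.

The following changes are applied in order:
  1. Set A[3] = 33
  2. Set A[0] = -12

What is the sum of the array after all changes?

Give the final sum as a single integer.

Answer: 102

Derivation:
Initial sum: 91
Change 1: A[3] 10 -> 33, delta = 23, sum = 114
Change 2: A[0] 0 -> -12, delta = -12, sum = 102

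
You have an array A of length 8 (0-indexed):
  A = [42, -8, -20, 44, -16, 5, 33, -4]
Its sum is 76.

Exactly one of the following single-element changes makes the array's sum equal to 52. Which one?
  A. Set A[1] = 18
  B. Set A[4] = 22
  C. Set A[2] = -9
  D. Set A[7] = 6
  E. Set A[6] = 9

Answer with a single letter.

Answer: E

Derivation:
Option A: A[1] -8->18, delta=26, new_sum=76+(26)=102
Option B: A[4] -16->22, delta=38, new_sum=76+(38)=114
Option C: A[2] -20->-9, delta=11, new_sum=76+(11)=87
Option D: A[7] -4->6, delta=10, new_sum=76+(10)=86
Option E: A[6] 33->9, delta=-24, new_sum=76+(-24)=52 <-- matches target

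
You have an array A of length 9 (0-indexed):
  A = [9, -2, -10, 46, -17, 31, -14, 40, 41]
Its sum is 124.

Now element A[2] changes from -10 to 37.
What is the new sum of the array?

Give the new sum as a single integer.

Old value at index 2: -10
New value at index 2: 37
Delta = 37 - -10 = 47
New sum = old_sum + delta = 124 + (47) = 171

Answer: 171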